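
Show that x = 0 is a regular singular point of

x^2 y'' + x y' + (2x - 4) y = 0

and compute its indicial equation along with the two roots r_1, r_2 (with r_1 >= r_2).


Divide by x^2 to reach normal form y'' + P_1(x) y' + P_2(x) y = 0 with P_1(x) = 1/x and P_2(x) = 2/x - 4/x^2.
x = 0 is a singular point because the y'-coefficient 1/x has a pole at x = 0 and the y-coefficient 2/x - 4/x^2 has a pole at x = 0.
It is a regular singular point because x P_1(x) = p(x) = 1 and x^2 P_2(x) = q(x) = 2x - 4 are polynomials, hence analytic at x = 0.
p(0) = 1,  q(0) = -4.
Indicial equation: r(r-1) + p(0) r + q(0) = 0, i.e. r^2 + (p(0) - 1) r + q(0) = 0, i.e. r^2 - 4 = 0.
Discriminant: (0)^2 - 4(-4) = 16, so r = (0 ± 4)/2.
Solving: r_1 = 2, r_2 = -2.

indicial: r^2 - 4 = 0; roots r_1 = 2, r_2 = -2


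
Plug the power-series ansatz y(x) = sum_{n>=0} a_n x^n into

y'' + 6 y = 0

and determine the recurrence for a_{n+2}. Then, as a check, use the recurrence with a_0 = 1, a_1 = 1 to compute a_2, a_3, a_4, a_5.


Substitute y = sum_n a_n x^n into y'' + (const) y = 0.
y''(x) = sum_{n>=0} (n+2)(n+1) a_{n+2} x^n.
The ODE becomes sum_n [(n+2)(n+1) a_{n+2} + 6 a_n] x^n = 0.
Setting each coefficient to zero gives the recurrence:
  (n+2)(n+1) a_{n+2} + 6 a_n = 0,
  a_{n+2} = -6 / ((n+1)(n+2)) a_n.

Check with a_0 = 1, a_1 = 1 (apply the recurrence for n = 0, 1, 2, 3): a_0 = 1, a_1 = 1, a_2 = -3, a_3 = -1, a_4 = 3/2, a_5 = 3/10.

a_{n+2} = -6/((n+1)(n+2)) * a_n; check: a_0 = 1, a_1 = 1, a_2 = -3, a_3 = -1, a_4 = 3/2, a_5 = 3/10


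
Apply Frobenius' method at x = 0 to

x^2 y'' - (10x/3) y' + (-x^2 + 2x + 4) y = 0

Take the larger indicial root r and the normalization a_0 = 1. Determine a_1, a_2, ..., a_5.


Write in Frobenius form y'' + (p(x)/x) y' + (q(x)/x^2) y = 0:
  p(x) = -10/3,  q(x) = -x^2 + 2x + 4.
Indicial equation: r(r-1) + (-10/3) r + (4) = 0 -> roots r_1 = 3, r_2 = 4/3.
Take r = r_1 = 3. Let y(x) = x^r sum_{n>=0} a_n x^n with a_0 = 1.
Substitute y = x^r sum a_n x^n and match x^{r+n}. The recurrence is
  D(n) a_n + 2 a_{n-1} - 1 a_{n-2} = 0,  where D(n) = (r+n)(r+n-1) + (-10/3)(r+n) + (4).
  a_n = [-2 a_{n-1} + 1 a_{n-2}] / D(n).
Since the indicial polynomial factors as (r - r_1)(r - r_2), D(n) = (r_1 + n - r_1)(r_1 + n - r_2) = n(n + 5/3).
Evaluating step by step (a_0 = 1):
  n = 1: D(1) = 1(1 + 5/3) = 8/3; numerator = -2(1) = -2; a_1 = (-2)/(8/3) = -3/4
  n = 2: D(2) = 2(2 + 5/3) = 22/3; numerator = -2(-3/4) + 1(1) = 5/2; a_2 = (5/2)/(22/3) = 15/44
  n = 3: D(3) = 3(3 + 5/3) = 14; numerator = -2(15/44) + 1(-3/4) = -63/44; a_3 = (-63/44)/(14) = -9/88
  n = 4: D(4) = 4(4 + 5/3) = 68/3; numerator = -2(-9/88) + 1(15/44) = 6/11; a_4 = (6/11)/(68/3) = 9/374
  n = 5: D(5) = 5(5 + 5/3) = 100/3; numerator = -2(9/374) + 1(-9/88) = -225/1496; a_5 = (-225/1496)/(100/3) = -27/5984

r = 3; a_0 = 1; a_1 = -3/4; a_2 = 15/44; a_3 = -9/88; a_4 = 9/374; a_5 = -27/5984


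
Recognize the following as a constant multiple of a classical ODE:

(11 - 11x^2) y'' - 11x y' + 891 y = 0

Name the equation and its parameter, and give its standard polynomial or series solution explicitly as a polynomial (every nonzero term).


All three coefficients share the factor 11; dividing through by 11 gives  (1 - x^2) y'' - x y' + 81 y = 0.
This matches the Chebyshev equation (1 - x^2) y'' - x y' + n^2 y = 0 (note the -x y' term, not -2x y') with n^2 = 81, so n = 9; the polynomial solution is T_9(x).
With y = sum_k a_k x^k, matching x^k gives (k+2)(k+1) a_{k+2} = (k^2 - n^2) a_k = (k - 9)(k + 9) a_k. The right side vanishes at k = 9, so the series with the parity of 9 terminates at degree 9.
Standard normalization: leading coefficient of T_n is 2^(n-1), so a_9 = 2^8 = 256. Work downward with a_k = (k+1)(k+2) a_{k+2} / ((k - 9)(k + 9)):
  a_7 = (8)(9)(256) / ((7 - 9)(7 + 9)) = 18432/(-32) = -576
  a_5 = (6)(7)(-576) / ((5 - 9)(5 + 9)) = -24192/(-56) = 432
  a_3 = (4)(5)(432) / ((3 - 9)(3 + 9)) = 8640/(-72) = -120
  a_1 = (2)(3)(-120) / ((1 - 9)(1 + 9)) = -720/(-80) = 9
Hence T_9(x) = 256 x^9 - 576 x^7 + 432 x^5 - 120 x^3 + 9 x.

T_9(x); series = 256 x^9 - 576 x^7 + 432 x^5 - 120 x^3 + 9 x


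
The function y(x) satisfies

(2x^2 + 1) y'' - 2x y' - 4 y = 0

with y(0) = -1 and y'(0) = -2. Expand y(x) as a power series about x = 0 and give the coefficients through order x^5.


Ansatz: y(x) = sum_{n>=0} a_n x^n, so y'(x) = sum_{n>=1} n a_n x^(n-1) and y''(x) = sum_{n>=2} n(n-1) a_n x^(n-2).
Substitute into P(x) y'' + Q(x) y' + R(x) y = 0 with P(x) = 2x^2 + 1, Q(x) = -2x, R(x) = -4, and match powers of x.
Initial conditions: a_0 = -1, a_1 = -2.
Setting the coefficient of each power of x to zero and solving order by order (substituting the coefficients already found):
  x^0: 2 a_2 - 4 a_0 = 0  ->  2 a_2 = 4 a_0 = -4  ->  a_2 = -2
  x^1: 6 a_3 - 6 a_1 = 0  ->  6 a_3 = 6 a_1 = -12  ->  a_3 = -2
  x^2: 12 a_4 - 4 a_2 = 0  ->  12 a_4 = 4 a_2 = -8  ->  a_4 = -2/3
  x^3: 20 a_5 + 2 a_3 = 0  ->  20 a_5 = -2 a_3 = 4  ->  a_5 = 1/5
Truncated series: y(x) = -1 - 2 x - 2 x^2 - 2 x^3 - (2/3) x^4 + (1/5) x^5 + O(x^6).

a_0 = -1; a_1 = -2; a_2 = -2; a_3 = -2; a_4 = -2/3; a_5 = 1/5


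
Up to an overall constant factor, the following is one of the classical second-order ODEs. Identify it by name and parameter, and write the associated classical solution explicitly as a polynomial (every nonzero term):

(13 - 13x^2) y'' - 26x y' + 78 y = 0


All three coefficients share the factor 13; dividing through by 13 gives  (1 - x^2) y'' - 2x y' + 6 y = 0.
This matches the Legendre equation (1 - x^2) y'' - 2x y' + n(n+1) y = 0 (note the -2x y' term) with n(n+1) = 6, so n = 2; the polynomial solution is P_2(x).
With y = sum_k a_k x^k, matching x^k gives (k+2)(k+1) a_{k+2} = [k(k+1) - n(n+1)] a_k = (k - 2)(k + 3) a_k. The right side vanishes at k = 2, so the series with the parity of 2 terminates at degree 2.
Standard normalization (P_n(1) = 1): leading coefficient (2n)!/(2^n (n!)^2) = 24/(4*4) = 3/2, so a_2 = 3/2. Work downward with a_k = (k+1)(k+2) a_{k+2} / ((k - 2)(k + 3)):
  a_0 = (1)(2)(3/2) / ((0 - 2)(0 + 3)) = 3/(-6) = -1/2
Hence P_2(x) = 3 x^2/2 - 1/2.

P_2(x); series = 3 x^2/2 - 1/2


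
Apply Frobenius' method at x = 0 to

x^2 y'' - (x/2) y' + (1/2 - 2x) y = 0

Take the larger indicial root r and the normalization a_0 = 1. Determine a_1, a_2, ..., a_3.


Write in Frobenius form y'' + (p(x)/x) y' + (q(x)/x^2) y = 0:
  p(x) = -1/2,  q(x) = 1/2 - 2x.
Indicial equation: r(r-1) + (-1/2) r + (1/2) = 0 -> roots r_1 = 1, r_2 = 1/2.
Take r = r_1 = 1. Let y(x) = x^r sum_{n>=0} a_n x^n with a_0 = 1.
Substitute y = x^r sum a_n x^n and match x^{r+n}. The recurrence is
  D(n) a_n - 2 a_{n-1} = 0,  where D(n) = (r+n)(r+n-1) + (-1/2)(r+n) + (1/2).
  a_n = 2 / D(n) * a_{n-1}.
Since the indicial polynomial factors as (r - r_1)(r - r_2), D(n) = (r_1 + n - r_1)(r_1 + n - r_2) = n(n + 1/2).
Evaluating step by step (a_0 = 1):
  n = 1: D(1) = 1(1 + 1/2) = 3/2; numerator = 2(1) = 2; a_1 = (2)/(3/2) = 4/3
  n = 2: D(2) = 2(2 + 1/2) = 5; numerator = 2(4/3) = 8/3; a_2 = (8/3)/(5) = 8/15
  n = 3: D(3) = 3(3 + 1/2) = 21/2; numerator = 2(8/15) = 16/15; a_3 = (16/15)/(21/2) = 32/315

r = 1; a_0 = 1; a_1 = 4/3; a_2 = 8/15; a_3 = 32/315


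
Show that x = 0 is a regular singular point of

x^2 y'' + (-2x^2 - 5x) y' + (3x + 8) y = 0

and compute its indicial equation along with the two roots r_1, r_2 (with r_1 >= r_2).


Divide by x^2 to reach normal form y'' + P_1(x) y' + P_2(x) y = 0 with P_1(x) = -2 - 5/x and P_2(x) = 3/x + 8/x^2.
x = 0 is a singular point because the y'-coefficient -2 - 5/x has a pole at x = 0 and the y-coefficient 3/x + 8/x^2 has a pole at x = 0.
It is a regular singular point because x P_1(x) = p(x) = -2x - 5 and x^2 P_2(x) = q(x) = 3x + 8 are polynomials, hence analytic at x = 0.
p(0) = -5,  q(0) = 8.
Indicial equation: r(r-1) + p(0) r + q(0) = 0, i.e. r^2 + (p(0) - 1) r + q(0) = 0, i.e. r^2 - 6 r + 8 = 0.
Discriminant: (-6)^2 - 4(8) = 4, so r = (6 ± 2)/2.
Solving: r_1 = 4, r_2 = 2.

indicial: r^2 - 6 r + 8 = 0; roots r_1 = 4, r_2 = 2


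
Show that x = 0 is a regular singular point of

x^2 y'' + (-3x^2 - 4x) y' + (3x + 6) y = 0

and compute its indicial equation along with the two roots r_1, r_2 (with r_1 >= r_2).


Divide by x^2 to reach normal form y'' + P_1(x) y' + P_2(x) y = 0 with P_1(x) = -3 - 4/x and P_2(x) = 3/x + 6/x^2.
x = 0 is a singular point because the y'-coefficient -3 - 4/x has a pole at x = 0 and the y-coefficient 3/x + 6/x^2 has a pole at x = 0.
It is a regular singular point because x P_1(x) = p(x) = -3x - 4 and x^2 P_2(x) = q(x) = 3x + 6 are polynomials, hence analytic at x = 0.
p(0) = -4,  q(0) = 6.
Indicial equation: r(r-1) + p(0) r + q(0) = 0, i.e. r^2 + (p(0) - 1) r + q(0) = 0, i.e. r^2 - 5 r + 6 = 0.
Discriminant: (-5)^2 - 4(6) = 1, so r = (5 ± 1)/2.
Solving: r_1 = 3, r_2 = 2.

indicial: r^2 - 5 r + 6 = 0; roots r_1 = 3, r_2 = 2


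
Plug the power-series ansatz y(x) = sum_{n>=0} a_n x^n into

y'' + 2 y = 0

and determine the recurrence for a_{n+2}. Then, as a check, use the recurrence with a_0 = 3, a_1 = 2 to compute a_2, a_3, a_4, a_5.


Substitute y = sum_n a_n x^n into y'' + (const) y = 0.
y''(x) = sum_{n>=0} (n+2)(n+1) a_{n+2} x^n.
The ODE becomes sum_n [(n+2)(n+1) a_{n+2} + 2 a_n] x^n = 0.
Setting each coefficient to zero gives the recurrence:
  (n+2)(n+1) a_{n+2} + 2 a_n = 0,
  a_{n+2} = -2 / ((n+1)(n+2)) a_n.

Check with a_0 = 3, a_1 = 2 (apply the recurrence for n = 0, 1, 2, 3): a_0 = 3, a_1 = 2, a_2 = -3, a_3 = -2/3, a_4 = 1/2, a_5 = 1/15.

a_{n+2} = -2/((n+1)(n+2)) * a_n; check: a_0 = 3, a_1 = 2, a_2 = -3, a_3 = -2/3, a_4 = 1/2, a_5 = 1/15


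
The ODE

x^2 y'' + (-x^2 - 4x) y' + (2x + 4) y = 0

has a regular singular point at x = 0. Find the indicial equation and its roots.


Divide by x^2 to reach normal form y'' + P_1(x) y' + P_2(x) y = 0 with P_1(x) = -1 - 4/x and P_2(x) = 2/x + 4/x^2.
x = 0 is a singular point because the y'-coefficient -1 - 4/x has a pole at x = 0 and the y-coefficient 2/x + 4/x^2 has a pole at x = 0.
It is a regular singular point because x P_1(x) = p(x) = -x - 4 and x^2 P_2(x) = q(x) = 2x + 4 are polynomials, hence analytic at x = 0.
p(0) = -4,  q(0) = 4.
Indicial equation: r(r-1) + p(0) r + q(0) = 0, i.e. r^2 + (p(0) - 1) r + q(0) = 0, i.e. r^2 - 5 r + 4 = 0.
Discriminant: (-5)^2 - 4(4) = 9, so r = (5 ± 3)/2.
Solving: r_1 = 4, r_2 = 1.

indicial: r^2 - 5 r + 4 = 0; roots r_1 = 4, r_2 = 1


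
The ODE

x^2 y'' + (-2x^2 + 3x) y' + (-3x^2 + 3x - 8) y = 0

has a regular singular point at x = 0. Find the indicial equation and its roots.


Divide by x^2 to reach normal form y'' + P_1(x) y' + P_2(x) y = 0 with P_1(x) = -2 + 3/x and P_2(x) = -3 + 3/x - 8/x^2.
x = 0 is a singular point because the y'-coefficient -2 + 3/x has a pole at x = 0 and the y-coefficient -3 + 3/x - 8/x^2 has a pole at x = 0.
It is a regular singular point because x P_1(x) = p(x) = 3 - 2x and x^2 P_2(x) = q(x) = -3x^2 + 3x - 8 are polynomials, hence analytic at x = 0.
p(0) = 3,  q(0) = -8.
Indicial equation: r(r-1) + p(0) r + q(0) = 0, i.e. r^2 + (p(0) - 1) r + q(0) = 0, i.e. r^2 + 2 r - 8 = 0.
Discriminant: (2)^2 - 4(-8) = 36, so r = (-2 ± 6)/2.
Solving: r_1 = 2, r_2 = -4.

indicial: r^2 + 2 r - 8 = 0; roots r_1 = 2, r_2 = -4


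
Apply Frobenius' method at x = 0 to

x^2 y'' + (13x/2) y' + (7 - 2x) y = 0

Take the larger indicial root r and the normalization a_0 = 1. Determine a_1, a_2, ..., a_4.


Write in Frobenius form y'' + (p(x)/x) y' + (q(x)/x^2) y = 0:
  p(x) = 13/2,  q(x) = 7 - 2x.
Indicial equation: r(r-1) + (13/2) r + (7) = 0 -> roots r_1 = -2, r_2 = -7/2.
Take r = r_1 = -2. Let y(x) = x^r sum_{n>=0} a_n x^n with a_0 = 1.
Substitute y = x^r sum a_n x^n and match x^{r+n}. The recurrence is
  D(n) a_n - 2 a_{n-1} = 0,  where D(n) = (r+n)(r+n-1) + (13/2)(r+n) + (7).
  a_n = 2 / D(n) * a_{n-1}.
Since the indicial polynomial factors as (r - r_1)(r - r_2), D(n) = (r_1 + n - r_1)(r_1 + n - r_2) = n(n + 3/2).
Evaluating step by step (a_0 = 1):
  n = 1: D(1) = 1(1 + 3/2) = 5/2; numerator = 2(1) = 2; a_1 = (2)/(5/2) = 4/5
  n = 2: D(2) = 2(2 + 3/2) = 7; numerator = 2(4/5) = 8/5; a_2 = (8/5)/(7) = 8/35
  n = 3: D(3) = 3(3 + 3/2) = 27/2; numerator = 2(8/35) = 16/35; a_3 = (16/35)/(27/2) = 32/945
  n = 4: D(4) = 4(4 + 3/2) = 22; numerator = 2(32/945) = 64/945; a_4 = (64/945)/(22) = 32/10395

r = -2; a_0 = 1; a_1 = 4/5; a_2 = 8/35; a_3 = 32/945; a_4 = 32/10395


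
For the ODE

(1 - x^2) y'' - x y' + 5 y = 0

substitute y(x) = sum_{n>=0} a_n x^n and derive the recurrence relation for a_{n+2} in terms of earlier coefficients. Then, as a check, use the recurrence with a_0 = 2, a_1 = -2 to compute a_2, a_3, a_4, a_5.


Substitute y = sum_n a_n x^n.
(1 - 1 x^2) y'' contributes (n+2)(n+1) a_{n+2} - n(n-1) a_n at x^n.
-x y'(x) contributes -n a_n at x^n.
5 y(x) contributes 5 a_n at x^n.
Matching x^n: (n+2)(n+1) a_{n+2} + (-n(n-1) - n + 5) a_n = 0.
Thus a_{n+2} = (n(n-1) + n - 5) / ((n+1)(n+2)) * a_n.

Check with a_0 = 2, a_1 = -2 (apply the recurrence for n = 0, 1, 2, 3): a_0 = 2, a_1 = -2, a_2 = -5, a_3 = 4/3, a_4 = 5/12, a_5 = 4/15.

a_(n+2) = (n(n-1) + n - 5) / ((n+1)(n+2)) * a_n; check: a_0 = 2, a_1 = -2, a_2 = -5, a_3 = 4/3, a_4 = 5/12, a_5 = 4/15


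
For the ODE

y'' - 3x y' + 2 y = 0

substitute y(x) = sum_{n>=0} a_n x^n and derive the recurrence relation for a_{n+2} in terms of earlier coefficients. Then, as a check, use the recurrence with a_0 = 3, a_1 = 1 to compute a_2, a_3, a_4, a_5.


Substitute y = sum_n a_n x^n.
y''(x) has coefficient (n+2)(n+1) a_{n+2} at x^n;
-3 x y'(x) has coefficient -3 n a_n at x^n (shift);
2 y(x) has coefficient 2 a_n at x^n.
Matching x^n: (n+2)(n+1) a_{n+2} + (-3n + 2) a_n = 0.
Thus a_{n+2} = (3n - 2) / ((n+1)(n+2)) * a_n.

Check with a_0 = 3, a_1 = 1 (apply the recurrence for n = 0, 1, 2, 3): a_0 = 3, a_1 = 1, a_2 = -3, a_3 = 1/6, a_4 = -1, a_5 = 7/120.

a_(n+2) = (3n - 2) / ((n+1)(n+2)) * a_n; check: a_0 = 3, a_1 = 1, a_2 = -3, a_3 = 1/6, a_4 = -1, a_5 = 7/120


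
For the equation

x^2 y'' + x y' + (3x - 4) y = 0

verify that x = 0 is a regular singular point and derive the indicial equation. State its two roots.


Divide by x^2 to reach normal form y'' + P_1(x) y' + P_2(x) y = 0 with P_1(x) = 1/x and P_2(x) = 3/x - 4/x^2.
x = 0 is a singular point because the y'-coefficient 1/x has a pole at x = 0 and the y-coefficient 3/x - 4/x^2 has a pole at x = 0.
It is a regular singular point because x P_1(x) = p(x) = 1 and x^2 P_2(x) = q(x) = 3x - 4 are polynomials, hence analytic at x = 0.
p(0) = 1,  q(0) = -4.
Indicial equation: r(r-1) + p(0) r + q(0) = 0, i.e. r^2 + (p(0) - 1) r + q(0) = 0, i.e. r^2 - 4 = 0.
Discriminant: (0)^2 - 4(-4) = 16, so r = (0 ± 4)/2.
Solving: r_1 = 2, r_2 = -2.

indicial: r^2 - 4 = 0; roots r_1 = 2, r_2 = -2


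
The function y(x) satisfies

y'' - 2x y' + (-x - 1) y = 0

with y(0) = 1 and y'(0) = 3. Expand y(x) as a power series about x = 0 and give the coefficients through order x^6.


Ansatz: y(x) = sum_{n>=0} a_n x^n, so y'(x) = sum_{n>=1} n a_n x^(n-1) and y''(x) = sum_{n>=2} n(n-1) a_n x^(n-2).
Substitute into P(x) y'' + Q(x) y' + R(x) y = 0 with P(x) = 1, Q(x) = -2x, R(x) = -x - 1, and match powers of x.
Initial conditions: a_0 = 1, a_1 = 3.
Setting the coefficient of each power of x to zero and solving order by order (substituting the coefficients already found):
  x^0: 2 a_2 - a_0 = 0  ->  2 a_2 = a_0 = 1  ->  a_2 = 1/2
  x^1: 6 a_3 - 3 a_1 - a_0 = 0  ->  6 a_3 = 3 a_1 + a_0 = 10  ->  a_3 = 5/3
  x^2: 12 a_4 - 5 a_2 - a_1 = 0  ->  12 a_4 = 5 a_2 + a_1 = 11/2  ->  a_4 = 11/24
  x^3: 20 a_5 - 7 a_3 - a_2 = 0  ->  20 a_5 = 7 a_3 + a_2 = 73/6  ->  a_5 = 73/120
  x^4: 30 a_6 - 9 a_4 - a_3 = 0  ->  30 a_6 = 9 a_4 + a_3 = 139/24  ->  a_6 = 139/720
Truncated series: y(x) = 1 + 3 x + (1/2) x^2 + (5/3) x^3 + (11/24) x^4 + (73/120) x^5 + (139/720) x^6 + O(x^7).

a_0 = 1; a_1 = 3; a_2 = 1/2; a_3 = 5/3; a_4 = 11/24; a_5 = 73/120; a_6 = 139/720


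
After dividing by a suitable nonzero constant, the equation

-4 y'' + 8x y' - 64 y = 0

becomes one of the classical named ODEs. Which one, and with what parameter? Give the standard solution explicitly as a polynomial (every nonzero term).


All three coefficients share the factor -4; dividing through by -4 gives  y'' - 2x y' + 16 y = 0.
This matches the Hermite equation y'' - 2x y' + 2n y = 0 with 2n = 16, so n = 8; the polynomial solution is H_8(x).
With y = sum_k a_k x^k, matching x^k gives (k+2)(k+1) a_{k+2} = 2(k - n) a_k = 2(k - 8) a_k. The right side vanishes at k = 8, so the series with the parity of 8 terminates at degree 8.
Standard normalization: leading coefficient of H_n is 2^n, so a_8 = 2^8 = 256. Work downward with a_k = (k+1)(k+2) a_{k+2} / (2(k - n)):
  a_6 = (7)(8)(256) / (2(6 - 8)) = 14336/(-4) = -3584
  a_4 = (5)(6)(-3584) / (2(4 - 8)) = -107520/(-8) = 13440
  a_2 = (3)(4)(13440) / (2(2 - 8)) = 161280/(-12) = -13440
  a_0 = (1)(2)(-13440) / (2(0 - 8)) = -26880/(-16) = 1680
Hence H_8(x) = 256 x^8 - 3584 x^6 + 13440 x^4 - 13440 x^2 + 1680.

H_8(x); series = 256 x^8 - 3584 x^6 + 13440 x^4 - 13440 x^2 + 1680


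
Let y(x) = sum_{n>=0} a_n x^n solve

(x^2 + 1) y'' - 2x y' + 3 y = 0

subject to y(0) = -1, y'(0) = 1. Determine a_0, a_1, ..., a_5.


Ansatz: y(x) = sum_{n>=0} a_n x^n, so y'(x) = sum_{n>=1} n a_n x^(n-1) and y''(x) = sum_{n>=2} n(n-1) a_n x^(n-2).
Substitute into P(x) y'' + Q(x) y' + R(x) y = 0 with P(x) = x^2 + 1, Q(x) = -2x, R(x) = 3, and match powers of x.
Initial conditions: a_0 = -1, a_1 = 1.
Setting the coefficient of each power of x to zero and solving order by order (substituting the coefficients already found):
  x^0: 2 a_2 + 3 a_0 = 0  ->  2 a_2 = -3 a_0 = 3  ->  a_2 = 3/2
  x^1: 6 a_3 + a_1 = 0  ->  6 a_3 = -a_1 = -1  ->  a_3 = -1/6
  x^2: 12 a_4 + a_2 = 0  ->  12 a_4 = -a_2 = -3/2  ->  a_4 = -1/8
  x^3: 20 a_5 + 3 a_3 = 0  ->  20 a_5 = -3 a_3 = 1/2  ->  a_5 = 1/40
Truncated series: y(x) = -1 + x + (3/2) x^2 - (1/6) x^3 - (1/8) x^4 + (1/40) x^5 + O(x^6).

a_0 = -1; a_1 = 1; a_2 = 3/2; a_3 = -1/6; a_4 = -1/8; a_5 = 1/40


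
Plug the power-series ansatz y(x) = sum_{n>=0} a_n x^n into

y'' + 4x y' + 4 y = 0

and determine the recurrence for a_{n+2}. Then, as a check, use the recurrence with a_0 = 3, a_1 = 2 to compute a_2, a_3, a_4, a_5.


Substitute y = sum_n a_n x^n.
y''(x) has coefficient (n+2)(n+1) a_{n+2} at x^n;
4 x y'(x) has coefficient 4 n a_n at x^n (shift);
4 y(x) has coefficient 4 a_n at x^n.
Matching x^n: (n+2)(n+1) a_{n+2} + (4n + 4) a_n = 0.
Thus a_{n+2} = (-4n - 4) / ((n+1)(n+2)) * a_n.

Check with a_0 = 3, a_1 = 2 (apply the recurrence for n = 0, 1, 2, 3): a_0 = 3, a_1 = 2, a_2 = -6, a_3 = -8/3, a_4 = 6, a_5 = 32/15.

a_(n+2) = (-4n - 4) / ((n+1)(n+2)) * a_n; check: a_0 = 3, a_1 = 2, a_2 = -6, a_3 = -8/3, a_4 = 6, a_5 = 32/15


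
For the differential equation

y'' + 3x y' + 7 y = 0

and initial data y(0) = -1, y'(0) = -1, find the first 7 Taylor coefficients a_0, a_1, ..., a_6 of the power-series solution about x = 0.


Ansatz: y(x) = sum_{n>=0} a_n x^n, so y'(x) = sum_{n>=1} n a_n x^(n-1) and y''(x) = sum_{n>=2} n(n-1) a_n x^(n-2).
Substitute into P(x) y'' + Q(x) y' + R(x) y = 0 with P(x) = 1, Q(x) = 3x, R(x) = 7, and match powers of x.
Initial conditions: a_0 = -1, a_1 = -1.
Setting the coefficient of each power of x to zero and solving order by order (substituting the coefficients already found):
  x^0: 2 a_2 + 7 a_0 = 0  ->  2 a_2 = -7 a_0 = 7  ->  a_2 = 7/2
  x^1: 6 a_3 + 10 a_1 = 0  ->  6 a_3 = -10 a_1 = 10  ->  a_3 = 5/3
  x^2: 12 a_4 + 13 a_2 = 0  ->  12 a_4 = -13 a_2 = -91/2  ->  a_4 = -91/24
  x^3: 20 a_5 + 16 a_3 = 0  ->  20 a_5 = -16 a_3 = -80/3  ->  a_5 = -4/3
  x^4: 30 a_6 + 19 a_4 = 0  ->  30 a_6 = -19 a_4 = 1729/24  ->  a_6 = 1729/720
Truncated series: y(x) = -1 - x + (7/2) x^2 + (5/3) x^3 - (91/24) x^4 - (4/3) x^5 + (1729/720) x^6 + O(x^7).

a_0 = -1; a_1 = -1; a_2 = 7/2; a_3 = 5/3; a_4 = -91/24; a_5 = -4/3; a_6 = 1729/720


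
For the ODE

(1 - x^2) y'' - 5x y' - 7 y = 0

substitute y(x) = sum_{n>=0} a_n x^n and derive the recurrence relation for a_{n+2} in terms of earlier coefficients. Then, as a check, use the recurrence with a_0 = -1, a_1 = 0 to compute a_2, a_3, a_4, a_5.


Substitute y = sum_n a_n x^n.
(1 - 1 x^2) y'' contributes (n+2)(n+1) a_{n+2} - n(n-1) a_n at x^n.
-5 x y'(x) contributes -5 n a_n at x^n.
-7 y(x) contributes -7 a_n at x^n.
Matching x^n: (n+2)(n+1) a_{n+2} + (-n(n-1) - 5 n - 7) a_n = 0.
Thus a_{n+2} = (n(n-1) + 5 n + 7) / ((n+1)(n+2)) * a_n.

Check with a_0 = -1, a_1 = 0 (apply the recurrence for n = 0, 1, 2, 3): a_0 = -1, a_1 = 0, a_2 = -7/2, a_3 = 0, a_4 = -133/24, a_5 = 0.

a_(n+2) = (n(n-1) + 5 n + 7) / ((n+1)(n+2)) * a_n; check: a_0 = -1, a_1 = 0, a_2 = -7/2, a_3 = 0, a_4 = -133/24, a_5 = 0


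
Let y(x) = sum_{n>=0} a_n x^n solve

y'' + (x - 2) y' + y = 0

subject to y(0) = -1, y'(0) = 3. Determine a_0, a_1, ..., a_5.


Ansatz: y(x) = sum_{n>=0} a_n x^n, so y'(x) = sum_{n>=1} n a_n x^(n-1) and y''(x) = sum_{n>=2} n(n-1) a_n x^(n-2).
Substitute into P(x) y'' + Q(x) y' + R(x) y = 0 with P(x) = 1, Q(x) = x - 2, R(x) = 1, and match powers of x.
Initial conditions: a_0 = -1, a_1 = 3.
Setting the coefficient of each power of x to zero and solving order by order (substituting the coefficients already found):
  x^0: 2 a_2 - 2 a_1 + a_0 = 0  ->  2 a_2 = 2 a_1 - a_0 = 7  ->  a_2 = 7/2
  x^1: 6 a_3 - 4 a_2 + 2 a_1 = 0  ->  6 a_3 = 4 a_2 - 2 a_1 = 8  ->  a_3 = 4/3
  x^2: 12 a_4 - 6 a_3 + 3 a_2 = 0  ->  12 a_4 = 6 a_3 - 3 a_2 = -5/2  ->  a_4 = -5/24
  x^3: 20 a_5 - 8 a_4 + 4 a_3 = 0  ->  20 a_5 = 8 a_4 - 4 a_3 = -7  ->  a_5 = -7/20
Truncated series: y(x) = -1 + 3 x + (7/2) x^2 + (4/3) x^3 - (5/24) x^4 - (7/20) x^5 + O(x^6).

a_0 = -1; a_1 = 3; a_2 = 7/2; a_3 = 4/3; a_4 = -5/24; a_5 = -7/20


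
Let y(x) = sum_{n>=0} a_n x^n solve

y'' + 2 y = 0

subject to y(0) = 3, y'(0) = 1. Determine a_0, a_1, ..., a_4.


Ansatz: y(x) = sum_{n>=0} a_n x^n, so y'(x) = sum_{n>=1} n a_n x^(n-1) and y''(x) = sum_{n>=2} n(n-1) a_n x^(n-2).
Substitute into P(x) y'' + Q(x) y' + R(x) y = 0 with P(x) = 1, Q(x) = 0, R(x) = 2, and match powers of x.
Initial conditions: a_0 = 3, a_1 = 1.
Setting the coefficient of each power of x to zero and solving order by order (substituting the coefficients already found):
  x^0: 2 a_2 + 2 a_0 = 0  ->  2 a_2 = -2 a_0 = -6  ->  a_2 = -3
  x^1: 6 a_3 + 2 a_1 = 0  ->  6 a_3 = -2 a_1 = -2  ->  a_3 = -1/3
  x^2: 12 a_4 + 2 a_2 = 0  ->  12 a_4 = -2 a_2 = 6  ->  a_4 = 1/2
Truncated series: y(x) = 3 + x - 3 x^2 - (1/3) x^3 + (1/2) x^4 + O(x^5).

a_0 = 3; a_1 = 1; a_2 = -3; a_3 = -1/3; a_4 = 1/2


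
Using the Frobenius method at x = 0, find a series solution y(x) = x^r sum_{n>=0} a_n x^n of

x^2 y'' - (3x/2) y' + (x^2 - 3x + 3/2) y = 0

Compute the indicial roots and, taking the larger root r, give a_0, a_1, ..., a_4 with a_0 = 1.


Write in Frobenius form y'' + (p(x)/x) y' + (q(x)/x^2) y = 0:
  p(x) = -3/2,  q(x) = x^2 - 3x + 3/2.
Indicial equation: r(r-1) + (-3/2) r + (3/2) = 0 -> roots r_1 = 3/2, r_2 = 1.
Take r = r_1 = 3/2. Let y(x) = x^r sum_{n>=0} a_n x^n with a_0 = 1.
Substitute y = x^r sum a_n x^n and match x^{r+n}. The recurrence is
  D(n) a_n - 3 a_{n-1} + 1 a_{n-2} = 0,  where D(n) = (r+n)(r+n-1) + (-3/2)(r+n) + (3/2).
  a_n = [3 a_{n-1} - 1 a_{n-2}] / D(n).
Since the indicial polynomial factors as (r - r_1)(r - r_2), D(n) = (r_1 + n - r_1)(r_1 + n - r_2) = n(n + 1/2).
Evaluating step by step (a_0 = 1):
  n = 1: D(1) = 1(1 + 1/2) = 3/2; numerator = 3(1) = 3; a_1 = (3)/(3/2) = 2
  n = 2: D(2) = 2(2 + 1/2) = 5; numerator = 3(2) - 1(1) = 5; a_2 = (5)/(5) = 1
  n = 3: D(3) = 3(3 + 1/2) = 21/2; numerator = 3(1) - 1(2) = 1; a_3 = (1)/(21/2) = 2/21
  n = 4: D(4) = 4(4 + 1/2) = 18; numerator = 3(2/21) - 1(1) = -5/7; a_4 = (-5/7)/(18) = -5/126

r = 3/2; a_0 = 1; a_1 = 2; a_2 = 1; a_3 = 2/21; a_4 = -5/126


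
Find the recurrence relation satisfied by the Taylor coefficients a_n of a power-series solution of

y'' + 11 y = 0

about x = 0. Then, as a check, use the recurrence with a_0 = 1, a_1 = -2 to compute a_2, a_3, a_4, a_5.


Substitute y = sum_n a_n x^n into y'' + (const) y = 0.
y''(x) = sum_{n>=0} (n+2)(n+1) a_{n+2} x^n.
The ODE becomes sum_n [(n+2)(n+1) a_{n+2} + 11 a_n] x^n = 0.
Setting each coefficient to zero gives the recurrence:
  (n+2)(n+1) a_{n+2} + 11 a_n = 0,
  a_{n+2} = -11 / ((n+1)(n+2)) a_n.

Check with a_0 = 1, a_1 = -2 (apply the recurrence for n = 0, 1, 2, 3): a_0 = 1, a_1 = -2, a_2 = -11/2, a_3 = 11/3, a_4 = 121/24, a_5 = -121/60.

a_{n+2} = -11/((n+1)(n+2)) * a_n; check: a_0 = 1, a_1 = -2, a_2 = -11/2, a_3 = 11/3, a_4 = 121/24, a_5 = -121/60


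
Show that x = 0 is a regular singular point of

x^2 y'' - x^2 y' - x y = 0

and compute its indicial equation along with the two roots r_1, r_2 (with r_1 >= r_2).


Divide by x^2 to reach normal form y'' + P_1(x) y' + P_2(x) y = 0 with P_1(x) = -1 and P_2(x) = -1/x.
x = 0 is a singular point because the y-coefficient -1/x has a pole at x = 0.
It is a regular singular point because x P_1(x) = p(x) = -x and x^2 P_2(x) = q(x) = -x are polynomials, hence analytic at x = 0.
p(0) = 0,  q(0) = 0.
Indicial equation: r(r-1) + p(0) r + q(0) = 0, i.e. r^2 + (p(0) - 1) r + q(0) = 0, i.e. r^2 - 1 r = 0.
Discriminant: (-1)^2 - 4(0) = 1, so r = (1 ± 1)/2.
Solving: r_1 = 1, r_2 = 0.

indicial: r^2 - 1 r = 0; roots r_1 = 1, r_2 = 0


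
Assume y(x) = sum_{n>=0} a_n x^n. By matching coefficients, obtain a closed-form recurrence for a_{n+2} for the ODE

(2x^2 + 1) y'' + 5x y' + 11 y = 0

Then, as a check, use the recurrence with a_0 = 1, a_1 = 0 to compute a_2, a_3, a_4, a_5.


Substitute y = sum_n a_n x^n.
(1 + 2 x^2) y'' contributes (n+2)(n+1) a_{n+2} + 2 n(n-1) a_n at x^n.
5 x y'(x) contributes 5 n a_n at x^n.
11 y(x) contributes 11 a_n at x^n.
Matching x^n: (n+2)(n+1) a_{n+2} + (2 n(n-1) + 5 n + 11) a_n = 0.
Thus a_{n+2} = (-2 n(n-1) - 5 n - 11) / ((n+1)(n+2)) * a_n.

Check with a_0 = 1, a_1 = 0 (apply the recurrence for n = 0, 1, 2, 3): a_0 = 1, a_1 = 0, a_2 = -11/2, a_3 = 0, a_4 = 275/24, a_5 = 0.

a_(n+2) = (-2 n(n-1) - 5 n - 11) / ((n+1)(n+2)) * a_n; check: a_0 = 1, a_1 = 0, a_2 = -11/2, a_3 = 0, a_4 = 275/24, a_5 = 0


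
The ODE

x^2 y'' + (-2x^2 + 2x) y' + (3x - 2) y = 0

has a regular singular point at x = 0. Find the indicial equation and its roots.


Divide by x^2 to reach normal form y'' + P_1(x) y' + P_2(x) y = 0 with P_1(x) = -2 + 2/x and P_2(x) = 3/x - 2/x^2.
x = 0 is a singular point because the y'-coefficient -2 + 2/x has a pole at x = 0 and the y-coefficient 3/x - 2/x^2 has a pole at x = 0.
It is a regular singular point because x P_1(x) = p(x) = 2 - 2x and x^2 P_2(x) = q(x) = 3x - 2 are polynomials, hence analytic at x = 0.
p(0) = 2,  q(0) = -2.
Indicial equation: r(r-1) + p(0) r + q(0) = 0, i.e. r^2 + (p(0) - 1) r + q(0) = 0, i.e. r^2 + 1 r - 2 = 0.
Discriminant: (1)^2 - 4(-2) = 9, so r = (-1 ± 3)/2.
Solving: r_1 = 1, r_2 = -2.

indicial: r^2 + 1 r - 2 = 0; roots r_1 = 1, r_2 = -2


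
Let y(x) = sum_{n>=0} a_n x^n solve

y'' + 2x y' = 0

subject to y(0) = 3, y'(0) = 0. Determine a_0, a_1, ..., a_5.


Ansatz: y(x) = sum_{n>=0} a_n x^n, so y'(x) = sum_{n>=1} n a_n x^(n-1) and y''(x) = sum_{n>=2} n(n-1) a_n x^(n-2).
Substitute into P(x) y'' + Q(x) y' + R(x) y = 0 with P(x) = 1, Q(x) = 2x, R(x) = 0, and match powers of x.
Initial conditions: a_0 = 3, a_1 = 0.
Setting the coefficient of each power of x to zero and solving order by order (substituting the coefficients already found):
  x^0: 2 a_2 = 0  ->  a_2 = 0
  x^1: 6 a_3 + 2 a_1 = 0  ->  6 a_3 = -2 a_1 = 0  ->  a_3 = 0
  x^2: 12 a_4 + 4 a_2 = 0  ->  12 a_4 = -4 a_2 = 0  ->  a_4 = 0
  x^3: 20 a_5 + 6 a_3 = 0  ->  20 a_5 = -6 a_3 = 0  ->  a_5 = 0
Truncated series: y(x) = 3 + O(x^6).

a_0 = 3; a_1 = 0; a_2 = 0; a_3 = 0; a_4 = 0; a_5 = 0


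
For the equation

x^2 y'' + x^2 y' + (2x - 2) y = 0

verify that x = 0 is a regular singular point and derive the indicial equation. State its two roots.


Divide by x^2 to reach normal form y'' + P_1(x) y' + P_2(x) y = 0 with P_1(x) = 1 and P_2(x) = 2/x - 2/x^2.
x = 0 is a singular point because the y-coefficient 2/x - 2/x^2 has a pole at x = 0.
It is a regular singular point because x P_1(x) = p(x) = x and x^2 P_2(x) = q(x) = 2x - 2 are polynomials, hence analytic at x = 0.
p(0) = 0,  q(0) = -2.
Indicial equation: r(r-1) + p(0) r + q(0) = 0, i.e. r^2 + (p(0) - 1) r + q(0) = 0, i.e. r^2 - 1 r - 2 = 0.
Discriminant: (-1)^2 - 4(-2) = 9, so r = (1 ± 3)/2.
Solving: r_1 = 2, r_2 = -1.

indicial: r^2 - 1 r - 2 = 0; roots r_1 = 2, r_2 = -1


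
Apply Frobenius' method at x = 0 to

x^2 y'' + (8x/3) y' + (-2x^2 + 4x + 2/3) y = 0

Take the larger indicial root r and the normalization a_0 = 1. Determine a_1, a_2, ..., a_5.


Write in Frobenius form y'' + (p(x)/x) y' + (q(x)/x^2) y = 0:
  p(x) = 8/3,  q(x) = -2x^2 + 4x + 2/3.
Indicial equation: r(r-1) + (8/3) r + (2/3) = 0 -> roots r_1 = -2/3, r_2 = -1.
Take r = r_1 = -2/3. Let y(x) = x^r sum_{n>=0} a_n x^n with a_0 = 1.
Substitute y = x^r sum a_n x^n and match x^{r+n}. The recurrence is
  D(n) a_n + 4 a_{n-1} - 2 a_{n-2} = 0,  where D(n) = (r+n)(r+n-1) + (8/3)(r+n) + (2/3).
  a_n = [-4 a_{n-1} + 2 a_{n-2}] / D(n).
Since the indicial polynomial factors as (r - r_1)(r - r_2), D(n) = (r_1 + n - r_1)(r_1 + n - r_2) = n(n + 1/3).
Evaluating step by step (a_0 = 1):
  n = 1: D(1) = 1(1 + 1/3) = 4/3; numerator = -4(1) = -4; a_1 = (-4)/(4/3) = -3
  n = 2: D(2) = 2(2 + 1/3) = 14/3; numerator = -4(-3) + 2(1) = 14; a_2 = (14)/(14/3) = 3
  n = 3: D(3) = 3(3 + 1/3) = 10; numerator = -4(3) + 2(-3) = -18; a_3 = (-18)/(10) = -9/5
  n = 4: D(4) = 4(4 + 1/3) = 52/3; numerator = -4(-9/5) + 2(3) = 66/5; a_4 = (66/5)/(52/3) = 99/130
  n = 5: D(5) = 5(5 + 1/3) = 80/3; numerator = -4(99/130) + 2(-9/5) = -432/65; a_5 = (-432/65)/(80/3) = -81/325

r = -2/3; a_0 = 1; a_1 = -3; a_2 = 3; a_3 = -9/5; a_4 = 99/130; a_5 = -81/325


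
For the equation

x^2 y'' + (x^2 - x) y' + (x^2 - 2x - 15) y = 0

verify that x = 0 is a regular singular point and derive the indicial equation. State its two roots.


Divide by x^2 to reach normal form y'' + P_1(x) y' + P_2(x) y = 0 with P_1(x) = 1 - 1/x and P_2(x) = 1 - 2/x - 15/x^2.
x = 0 is a singular point because the y'-coefficient 1 - 1/x has a pole at x = 0 and the y-coefficient 1 - 2/x - 15/x^2 has a pole at x = 0.
It is a regular singular point because x P_1(x) = p(x) = x - 1 and x^2 P_2(x) = q(x) = x^2 - 2x - 15 are polynomials, hence analytic at x = 0.
p(0) = -1,  q(0) = -15.
Indicial equation: r(r-1) + p(0) r + q(0) = 0, i.e. r^2 + (p(0) - 1) r + q(0) = 0, i.e. r^2 - 2 r - 15 = 0.
Discriminant: (-2)^2 - 4(-15) = 64, so r = (2 ± 8)/2.
Solving: r_1 = 5, r_2 = -3.

indicial: r^2 - 2 r - 15 = 0; roots r_1 = 5, r_2 = -3


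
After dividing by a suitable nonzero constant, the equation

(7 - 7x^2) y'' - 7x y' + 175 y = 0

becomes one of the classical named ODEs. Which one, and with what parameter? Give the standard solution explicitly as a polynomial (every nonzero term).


All three coefficients share the factor 7; dividing through by 7 gives  (1 - x^2) y'' - x y' + 25 y = 0.
This matches the Chebyshev equation (1 - x^2) y'' - x y' + n^2 y = 0 (note the -x y' term, not -2x y') with n^2 = 25, so n = 5; the polynomial solution is T_5(x).
With y = sum_k a_k x^k, matching x^k gives (k+2)(k+1) a_{k+2} = (k^2 - n^2) a_k = (k - 5)(k + 5) a_k. The right side vanishes at k = 5, so the series with the parity of 5 terminates at degree 5.
Standard normalization: leading coefficient of T_n is 2^(n-1), so a_5 = 2^4 = 16. Work downward with a_k = (k+1)(k+2) a_{k+2} / ((k - 5)(k + 5)):
  a_3 = (4)(5)(16) / ((3 - 5)(3 + 5)) = 320/(-16) = -20
  a_1 = (2)(3)(-20) / ((1 - 5)(1 + 5)) = -120/(-24) = 5
Hence T_5(x) = 16 x^5 - 20 x^3 + 5 x.

T_5(x); series = 16 x^5 - 20 x^3 + 5 x


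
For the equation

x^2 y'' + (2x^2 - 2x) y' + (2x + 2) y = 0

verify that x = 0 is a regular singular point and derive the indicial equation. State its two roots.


Divide by x^2 to reach normal form y'' + P_1(x) y' + P_2(x) y = 0 with P_1(x) = 2 - 2/x and P_2(x) = 2/x + 2/x^2.
x = 0 is a singular point because the y'-coefficient 2 - 2/x has a pole at x = 0 and the y-coefficient 2/x + 2/x^2 has a pole at x = 0.
It is a regular singular point because x P_1(x) = p(x) = 2x - 2 and x^2 P_2(x) = q(x) = 2x + 2 are polynomials, hence analytic at x = 0.
p(0) = -2,  q(0) = 2.
Indicial equation: r(r-1) + p(0) r + q(0) = 0, i.e. r^2 + (p(0) - 1) r + q(0) = 0, i.e. r^2 - 3 r + 2 = 0.
Discriminant: (-3)^2 - 4(2) = 1, so r = (3 ± 1)/2.
Solving: r_1 = 2, r_2 = 1.

indicial: r^2 - 3 r + 2 = 0; roots r_1 = 2, r_2 = 1


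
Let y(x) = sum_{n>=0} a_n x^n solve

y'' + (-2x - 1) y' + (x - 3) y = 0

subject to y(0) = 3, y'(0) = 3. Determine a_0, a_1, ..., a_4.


Ansatz: y(x) = sum_{n>=0} a_n x^n, so y'(x) = sum_{n>=1} n a_n x^(n-1) and y''(x) = sum_{n>=2} n(n-1) a_n x^(n-2).
Substitute into P(x) y'' + Q(x) y' + R(x) y = 0 with P(x) = 1, Q(x) = -2x - 1, R(x) = x - 3, and match powers of x.
Initial conditions: a_0 = 3, a_1 = 3.
Setting the coefficient of each power of x to zero and solving order by order (substituting the coefficients already found):
  x^0: 2 a_2 - a_1 - 3 a_0 = 0  ->  2 a_2 = a_1 + 3 a_0 = 12  ->  a_2 = 6
  x^1: 6 a_3 - 2 a_2 - 5 a_1 + a_0 = 0  ->  6 a_3 = 2 a_2 + 5 a_1 - a_0 = 24  ->  a_3 = 4
  x^2: 12 a_4 - 3 a_3 - 7 a_2 + a_1 = 0  ->  12 a_4 = 3 a_3 + 7 a_2 - a_1 = 51  ->  a_4 = 17/4
Truncated series: y(x) = 3 + 3 x + 6 x^2 + 4 x^3 + (17/4) x^4 + O(x^5).

a_0 = 3; a_1 = 3; a_2 = 6; a_3 = 4; a_4 = 17/4


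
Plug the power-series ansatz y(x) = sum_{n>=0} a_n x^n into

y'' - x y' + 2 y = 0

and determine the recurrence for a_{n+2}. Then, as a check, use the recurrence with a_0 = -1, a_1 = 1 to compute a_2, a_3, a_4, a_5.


Substitute y = sum_n a_n x^n.
y''(x) has coefficient (n+2)(n+1) a_{n+2} at x^n;
-x y'(x) has coefficient -n a_n at x^n (shift);
2 y(x) has coefficient 2 a_n at x^n.
Matching x^n: (n+2)(n+1) a_{n+2} + (-n + 2) a_n = 0.
Thus a_{n+2} = (n - 2) / ((n+1)(n+2)) * a_n.

Check with a_0 = -1, a_1 = 1 (apply the recurrence for n = 0, 1, 2, 3): a_0 = -1, a_1 = 1, a_2 = 1, a_3 = -1/6, a_4 = 0, a_5 = -1/120.

a_(n+2) = (n - 2) / ((n+1)(n+2)) * a_n; check: a_0 = -1, a_1 = 1, a_2 = 1, a_3 = -1/6, a_4 = 0, a_5 = -1/120


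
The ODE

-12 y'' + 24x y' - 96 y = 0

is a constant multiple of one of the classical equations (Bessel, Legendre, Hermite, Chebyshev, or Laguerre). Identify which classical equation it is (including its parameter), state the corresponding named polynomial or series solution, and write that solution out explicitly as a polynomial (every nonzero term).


All three coefficients share the factor -12; dividing through by -12 gives  y'' - 2x y' + 8 y = 0.
This matches the Hermite equation y'' - 2x y' + 2n y = 0 with 2n = 8, so n = 4; the polynomial solution is H_4(x).
With y = sum_k a_k x^k, matching x^k gives (k+2)(k+1) a_{k+2} = 2(k - n) a_k = 2(k - 4) a_k. The right side vanishes at k = 4, so the series with the parity of 4 terminates at degree 4.
Standard normalization: leading coefficient of H_n is 2^n, so a_4 = 2^4 = 16. Work downward with a_k = (k+1)(k+2) a_{k+2} / (2(k - n)):
  a_2 = (3)(4)(16) / (2(2 - 4)) = 192/(-4) = -48
  a_0 = (1)(2)(-48) / (2(0 - 4)) = -96/(-8) = 12
Hence H_4(x) = 16 x^4 - 48 x^2 + 12.

H_4(x); series = 16 x^4 - 48 x^2 + 12


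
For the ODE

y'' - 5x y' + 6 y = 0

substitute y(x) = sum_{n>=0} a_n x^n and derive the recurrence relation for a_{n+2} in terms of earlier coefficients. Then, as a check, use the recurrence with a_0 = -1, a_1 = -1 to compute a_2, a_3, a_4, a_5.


Substitute y = sum_n a_n x^n.
y''(x) has coefficient (n+2)(n+1) a_{n+2} at x^n;
-5 x y'(x) has coefficient -5 n a_n at x^n (shift);
6 y(x) has coefficient 6 a_n at x^n.
Matching x^n: (n+2)(n+1) a_{n+2} + (-5n + 6) a_n = 0.
Thus a_{n+2} = (5n - 6) / ((n+1)(n+2)) * a_n.

Check with a_0 = -1, a_1 = -1 (apply the recurrence for n = 0, 1, 2, 3): a_0 = -1, a_1 = -1, a_2 = 3, a_3 = 1/6, a_4 = 1, a_5 = 3/40.

a_(n+2) = (5n - 6) / ((n+1)(n+2)) * a_n; check: a_0 = -1, a_1 = -1, a_2 = 3, a_3 = 1/6, a_4 = 1, a_5 = 3/40


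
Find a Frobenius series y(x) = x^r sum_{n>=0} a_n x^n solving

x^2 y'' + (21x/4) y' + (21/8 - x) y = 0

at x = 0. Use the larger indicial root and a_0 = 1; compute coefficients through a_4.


Write in Frobenius form y'' + (p(x)/x) y' + (q(x)/x^2) y = 0:
  p(x) = 21/4,  q(x) = 21/8 - x.
Indicial equation: r(r-1) + (21/4) r + (21/8) = 0 -> roots r_1 = -3/4, r_2 = -7/2.
Take r = r_1 = -3/4. Let y(x) = x^r sum_{n>=0} a_n x^n with a_0 = 1.
Substitute y = x^r sum a_n x^n and match x^{r+n}. The recurrence is
  D(n) a_n - 1 a_{n-1} = 0,  where D(n) = (r+n)(r+n-1) + (21/4)(r+n) + (21/8).
  a_n = 1 / D(n) * a_{n-1}.
Since the indicial polynomial factors as (r - r_1)(r - r_2), D(n) = (r_1 + n - r_1)(r_1 + n - r_2) = n(n + 11/4).
Evaluating step by step (a_0 = 1):
  n = 1: D(1) = 1(1 + 11/4) = 15/4; numerator = 1(1) = 1; a_1 = (1)/(15/4) = 4/15
  n = 2: D(2) = 2(2 + 11/4) = 19/2; numerator = 1(4/15) = 4/15; a_2 = (4/15)/(19/2) = 8/285
  n = 3: D(3) = 3(3 + 11/4) = 69/4; numerator = 1(8/285) = 8/285; a_3 = (8/285)/(69/4) = 32/19665
  n = 4: D(4) = 4(4 + 11/4) = 27; numerator = 1(32/19665) = 32/19665; a_4 = (32/19665)/(27) = 32/530955

r = -3/4; a_0 = 1; a_1 = 4/15; a_2 = 8/285; a_3 = 32/19665; a_4 = 32/530955


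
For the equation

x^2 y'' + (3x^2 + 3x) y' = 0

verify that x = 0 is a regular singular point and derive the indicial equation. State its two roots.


Divide by x^2 to reach normal form y'' + P_1(x) y' + P_2(x) y = 0 with P_1(x) = 3 + 3/x and P_2(x) = 0.
x = 0 is a singular point because the y'-coefficient 3 + 3/x has a pole at x = 0.
It is a regular singular point because x P_1(x) = p(x) = 3x + 3 and x^2 P_2(x) = q(x) = 0 are polynomials, hence analytic at x = 0.
p(0) = 3,  q(0) = 0.
Indicial equation: r(r-1) + p(0) r + q(0) = 0, i.e. r^2 + (p(0) - 1) r + q(0) = 0, i.e. r^2 + 2 r = 0.
Discriminant: (2)^2 - 4(0) = 4, so r = (-2 ± 2)/2.
Solving: r_1 = 0, r_2 = -2.

indicial: r^2 + 2 r = 0; roots r_1 = 0, r_2 = -2


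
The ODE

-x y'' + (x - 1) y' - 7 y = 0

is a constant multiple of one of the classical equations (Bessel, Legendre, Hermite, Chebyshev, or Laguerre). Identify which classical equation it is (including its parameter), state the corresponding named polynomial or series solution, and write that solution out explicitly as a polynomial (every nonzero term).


All three coefficients share the factor -1; dividing through by -1 gives  x y'' + (1 - x) y' + 7 y = 0.
This matches the Laguerre equation x y'' + (1 - x) y' + n y = 0 with n = 7; the polynomial solution is L_7(x).
With y = sum_k a_k x^k, matching x^k gives (k+1)k a_{k+1} + (k+1) a_{k+1} - k a_k + n a_k = 0, i.e. (k+1)^2 a_{k+1} = (k - n) a_k = (k - 7) a_k. The right side vanishes at k = 7, so the series terminates at degree 7.
Standard normalization L_n(0) = 1 gives a_0 = 1. Work upward with a_{k+1} = (k - 7) a_k / (k+1)^2:
  a_1 = (0 - 7)(1) / 1^2 = -7/1 = -7
  a_2 = (1 - 7)(-7) / 2^2 = 42/4 = 21/2
  a_3 = (2 - 7)(21/2) / 3^2 = (-105/2)/9 = -35/6
  a_4 = (3 - 7)(-35/6) / 4^2 = (70/3)/16 = 35/24
  a_5 = (4 - 7)(35/24) / 5^2 = (-35/8)/25 = -7/40
  a_6 = (5 - 7)(-7/40) / 6^2 = (7/20)/36 = 7/720
  a_7 = (6 - 7)(7/720) / 7^2 = (-7/720)/49 = -1/5040
Hence L_7(x) = -x^7/5040 + 7 x^6/720 - 7 x^5/40 + 35 x^4/24 - 35 x^3/6 + 21 x^2/2 - 7 x + 1.

L_7(x); series = -x^7/5040 + 7 x^6/720 - 7 x^5/40 + 35 x^4/24 - 35 x^3/6 + 21 x^2/2 - 7 x + 1


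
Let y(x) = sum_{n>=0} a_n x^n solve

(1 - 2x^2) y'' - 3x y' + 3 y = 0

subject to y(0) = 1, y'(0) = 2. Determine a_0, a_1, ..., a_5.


Ansatz: y(x) = sum_{n>=0} a_n x^n, so y'(x) = sum_{n>=1} n a_n x^(n-1) and y''(x) = sum_{n>=2} n(n-1) a_n x^(n-2).
Substitute into P(x) y'' + Q(x) y' + R(x) y = 0 with P(x) = 1 - 2x^2, Q(x) = -3x, R(x) = 3, and match powers of x.
Initial conditions: a_0 = 1, a_1 = 2.
Setting the coefficient of each power of x to zero and solving order by order (substituting the coefficients already found):
  x^0: 2 a_2 + 3 a_0 = 0  ->  2 a_2 = -3 a_0 = -3  ->  a_2 = -3/2
  x^1: 6 a_3 = 0  ->  a_3 = 0
  x^2: 12 a_4 - 7 a_2 = 0  ->  12 a_4 = 7 a_2 = -21/2  ->  a_4 = -7/8
  x^3: 20 a_5 - 18 a_3 = 0  ->  20 a_5 = 18 a_3 = 0  ->  a_5 = 0
Truncated series: y(x) = 1 + 2 x - (3/2) x^2 - (7/8) x^4 + O(x^6).

a_0 = 1; a_1 = 2; a_2 = -3/2; a_3 = 0; a_4 = -7/8; a_5 = 0


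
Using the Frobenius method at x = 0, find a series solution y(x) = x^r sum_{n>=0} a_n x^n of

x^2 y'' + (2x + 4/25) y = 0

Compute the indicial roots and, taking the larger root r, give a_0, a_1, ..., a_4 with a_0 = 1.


Write in Frobenius form y'' + (p(x)/x) y' + (q(x)/x^2) y = 0:
  p(x) = 0,  q(x) = 2x + 4/25.
Indicial equation: r(r-1) + (0) r + (4/25) = 0 -> roots r_1 = 4/5, r_2 = 1/5.
Take r = r_1 = 4/5. Let y(x) = x^r sum_{n>=0} a_n x^n with a_0 = 1.
Substitute y = x^r sum a_n x^n and match x^{r+n}. The recurrence is
  D(n) a_n + 2 a_{n-1} = 0,  where D(n) = (r+n)(r+n-1) + (0)(r+n) + (4/25).
  a_n = -2 / D(n) * a_{n-1}.
Since the indicial polynomial factors as (r - r_1)(r - r_2), D(n) = (r_1 + n - r_1)(r_1 + n - r_2) = n(n + 3/5).
Evaluating step by step (a_0 = 1):
  n = 1: D(1) = 1(1 + 3/5) = 8/5; numerator = -2(1) = -2; a_1 = (-2)/(8/5) = -5/4
  n = 2: D(2) = 2(2 + 3/5) = 26/5; numerator = -2(-5/4) = 5/2; a_2 = (5/2)/(26/5) = 25/52
  n = 3: D(3) = 3(3 + 3/5) = 54/5; numerator = -2(25/52) = -25/26; a_3 = (-25/26)/(54/5) = -125/1404
  n = 4: D(4) = 4(4 + 3/5) = 92/5; numerator = -2(-125/1404) = 125/702; a_4 = (125/702)/(92/5) = 625/64584

r = 4/5; a_0 = 1; a_1 = -5/4; a_2 = 25/52; a_3 = -125/1404; a_4 = 625/64584
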